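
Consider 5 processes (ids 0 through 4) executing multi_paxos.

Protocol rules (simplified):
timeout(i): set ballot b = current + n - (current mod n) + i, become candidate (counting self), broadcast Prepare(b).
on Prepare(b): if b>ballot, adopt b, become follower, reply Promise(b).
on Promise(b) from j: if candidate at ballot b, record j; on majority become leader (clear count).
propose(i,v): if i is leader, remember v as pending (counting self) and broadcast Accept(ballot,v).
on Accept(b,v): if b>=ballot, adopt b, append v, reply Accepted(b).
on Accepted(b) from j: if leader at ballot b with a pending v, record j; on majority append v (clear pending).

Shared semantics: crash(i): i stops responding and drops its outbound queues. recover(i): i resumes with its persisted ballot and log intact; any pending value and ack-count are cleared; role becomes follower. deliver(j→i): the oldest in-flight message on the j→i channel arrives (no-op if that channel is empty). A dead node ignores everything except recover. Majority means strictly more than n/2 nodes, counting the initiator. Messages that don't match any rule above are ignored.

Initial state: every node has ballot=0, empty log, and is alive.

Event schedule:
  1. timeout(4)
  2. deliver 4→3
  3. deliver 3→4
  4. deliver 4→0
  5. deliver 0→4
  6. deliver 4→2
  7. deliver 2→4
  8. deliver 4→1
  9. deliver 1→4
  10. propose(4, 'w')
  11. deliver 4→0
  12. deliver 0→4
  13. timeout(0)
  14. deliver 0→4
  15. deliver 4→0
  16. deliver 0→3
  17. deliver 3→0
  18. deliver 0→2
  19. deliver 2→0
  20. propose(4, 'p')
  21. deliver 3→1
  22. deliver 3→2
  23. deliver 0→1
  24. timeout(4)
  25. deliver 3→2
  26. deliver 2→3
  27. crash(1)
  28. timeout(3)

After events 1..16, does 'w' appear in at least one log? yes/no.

1. timeout(4):  <4:cand b9 ->
2. deliver 4→3:  <3:foll b9 ->
3. deliver 3→4:  nop
4. deliver 4→0:  <0:foll b9 ->
5. deliver 0→4:  <4:lead b9 ->
6. deliver 4→2:  <2:foll b9 ->
7. deliver 2→4:  nop
8. deliver 4→1:  <1:foll b9 ->
9. deliver 1→4:  nop
10. propose(4,'w'):  nop
11. deliver 4→0:  <0:foll b9 w>
12. deliver 0→4:  nop
13. timeout(0):  <0:cand b10 w>
14. deliver 0→4:  <4:foll b10 ->
15. deliver 4→0:  nop
16. deliver 0→3:  <3:foll b10 ->

yes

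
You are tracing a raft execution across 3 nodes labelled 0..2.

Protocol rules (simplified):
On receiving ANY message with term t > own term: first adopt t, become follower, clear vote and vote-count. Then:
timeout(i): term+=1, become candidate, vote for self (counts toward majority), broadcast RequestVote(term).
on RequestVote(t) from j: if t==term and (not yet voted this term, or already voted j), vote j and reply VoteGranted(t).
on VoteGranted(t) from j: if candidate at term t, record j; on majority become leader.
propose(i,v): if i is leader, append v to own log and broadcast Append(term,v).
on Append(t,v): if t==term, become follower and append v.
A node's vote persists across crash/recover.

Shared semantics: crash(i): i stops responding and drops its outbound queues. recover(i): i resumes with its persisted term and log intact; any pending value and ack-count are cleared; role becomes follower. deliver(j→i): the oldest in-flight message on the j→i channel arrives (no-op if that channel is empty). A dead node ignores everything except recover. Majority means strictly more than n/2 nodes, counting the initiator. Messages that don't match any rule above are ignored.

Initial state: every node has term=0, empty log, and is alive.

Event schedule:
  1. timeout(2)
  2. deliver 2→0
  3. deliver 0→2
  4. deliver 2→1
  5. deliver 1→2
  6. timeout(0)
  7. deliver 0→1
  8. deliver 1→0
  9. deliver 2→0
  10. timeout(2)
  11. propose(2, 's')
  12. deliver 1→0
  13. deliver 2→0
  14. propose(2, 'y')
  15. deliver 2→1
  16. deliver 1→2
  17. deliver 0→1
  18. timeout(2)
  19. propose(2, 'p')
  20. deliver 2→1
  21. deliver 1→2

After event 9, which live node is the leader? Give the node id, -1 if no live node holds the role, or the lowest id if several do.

e1 timeout(2): 2[cand,t=1,-]
e2 deliver 2→0: 0[foll,t=1,-]
e3 deliver 0→2: 2[lead,t=1,-]
e4 deliver 2→1: 1[foll,t=1,-]
e5 deliver 1→2: ·
e6 timeout(0): 0[cand,t=2,-]
e7 deliver 0→1: 1[foll,t=2,-]
e8 deliver 1→0: 0[lead,t=2,-]
e9 deliver 2→0: ·

0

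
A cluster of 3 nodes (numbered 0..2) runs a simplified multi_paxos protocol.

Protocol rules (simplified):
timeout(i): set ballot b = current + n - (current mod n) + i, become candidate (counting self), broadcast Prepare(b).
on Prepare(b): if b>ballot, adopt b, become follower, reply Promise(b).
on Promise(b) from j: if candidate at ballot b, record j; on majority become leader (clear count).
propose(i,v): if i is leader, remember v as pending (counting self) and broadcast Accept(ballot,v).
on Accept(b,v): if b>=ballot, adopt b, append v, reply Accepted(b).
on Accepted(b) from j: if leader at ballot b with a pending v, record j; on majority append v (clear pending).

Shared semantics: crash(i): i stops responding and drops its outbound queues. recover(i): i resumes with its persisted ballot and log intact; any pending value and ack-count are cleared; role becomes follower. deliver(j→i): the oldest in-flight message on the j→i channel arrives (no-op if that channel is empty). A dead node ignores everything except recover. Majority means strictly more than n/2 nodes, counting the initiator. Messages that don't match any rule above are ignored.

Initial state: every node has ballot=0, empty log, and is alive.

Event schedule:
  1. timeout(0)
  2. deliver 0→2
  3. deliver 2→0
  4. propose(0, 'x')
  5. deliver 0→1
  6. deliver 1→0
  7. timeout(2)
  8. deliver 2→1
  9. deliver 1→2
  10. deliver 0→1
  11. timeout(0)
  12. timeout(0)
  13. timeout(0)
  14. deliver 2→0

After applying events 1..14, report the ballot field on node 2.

8

after 1 — timeout(0): n0:cand/b3/[-]
after 2 — deliver 0→2: n2:foll/b3/[-]
after 3 — deliver 2→0: n0:lead/b3/[-]
after 4 — propose(0,'x'): ·
after 5 — deliver 0→1: n1:foll/b3/[-]
after 6 — deliver 1→0: ·
after 7 — timeout(2): n2:cand/b8/[-]
after 8 — deliver 2→1: n1:foll/b8/[-]
after 9 — deliver 1→2: n2:lead/b8/[-]
after 10 — deliver 0→1: ·
after 11 — timeout(0): n0:cand/b6/[-]
after 12 — timeout(0): n0:cand/b9/[-]
after 13 — timeout(0): n0:cand/b12/[-]
after 14 — deliver 2→0: ·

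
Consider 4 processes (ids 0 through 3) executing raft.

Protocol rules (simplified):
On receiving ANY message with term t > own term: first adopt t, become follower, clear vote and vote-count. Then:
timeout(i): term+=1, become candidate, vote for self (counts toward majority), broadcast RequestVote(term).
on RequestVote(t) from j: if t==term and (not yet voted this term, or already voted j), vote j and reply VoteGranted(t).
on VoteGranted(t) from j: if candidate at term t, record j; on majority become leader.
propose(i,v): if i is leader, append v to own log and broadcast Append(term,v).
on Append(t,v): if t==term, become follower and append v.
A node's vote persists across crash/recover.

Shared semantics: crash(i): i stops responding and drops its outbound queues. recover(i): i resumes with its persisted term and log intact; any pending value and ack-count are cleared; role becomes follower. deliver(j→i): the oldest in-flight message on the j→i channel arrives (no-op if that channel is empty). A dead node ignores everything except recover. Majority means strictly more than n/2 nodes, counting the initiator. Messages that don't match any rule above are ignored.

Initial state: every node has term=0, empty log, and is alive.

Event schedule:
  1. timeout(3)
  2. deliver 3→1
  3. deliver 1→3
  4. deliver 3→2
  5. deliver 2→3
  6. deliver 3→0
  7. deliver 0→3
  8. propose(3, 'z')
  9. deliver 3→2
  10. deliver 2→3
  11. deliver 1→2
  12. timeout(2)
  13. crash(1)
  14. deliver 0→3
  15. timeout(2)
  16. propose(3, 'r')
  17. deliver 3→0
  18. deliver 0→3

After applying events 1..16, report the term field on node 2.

after 1 — timeout(3): n3:cand/t1/[-]
after 2 — deliver 3→1: n1:foll/t1/[-]
after 3 — deliver 1→3: ·
after 4 — deliver 3→2: n2:foll/t1/[-]
after 5 — deliver 2→3: n3:lead/t1/[-]
after 6 — deliver 3→0: n0:foll/t1/[-]
after 7 — deliver 0→3: ·
after 8 — propose(3,'z'): n3:lead/t1/[z]
after 9 — deliver 3→2: n2:foll/t1/[z]
after 10 — deliver 2→3: ·
after 11 — deliver 1→2: ·
after 12 — timeout(2): n2:cand/t2/[z]
after 13 — crash(1): n1:✗foll/t1/[-]
after 14 — deliver 0→3: ·
after 15 — timeout(2): n2:cand/t3/[z]
after 16 — propose(3,'r'): n3:lead/t1/[z,r]

3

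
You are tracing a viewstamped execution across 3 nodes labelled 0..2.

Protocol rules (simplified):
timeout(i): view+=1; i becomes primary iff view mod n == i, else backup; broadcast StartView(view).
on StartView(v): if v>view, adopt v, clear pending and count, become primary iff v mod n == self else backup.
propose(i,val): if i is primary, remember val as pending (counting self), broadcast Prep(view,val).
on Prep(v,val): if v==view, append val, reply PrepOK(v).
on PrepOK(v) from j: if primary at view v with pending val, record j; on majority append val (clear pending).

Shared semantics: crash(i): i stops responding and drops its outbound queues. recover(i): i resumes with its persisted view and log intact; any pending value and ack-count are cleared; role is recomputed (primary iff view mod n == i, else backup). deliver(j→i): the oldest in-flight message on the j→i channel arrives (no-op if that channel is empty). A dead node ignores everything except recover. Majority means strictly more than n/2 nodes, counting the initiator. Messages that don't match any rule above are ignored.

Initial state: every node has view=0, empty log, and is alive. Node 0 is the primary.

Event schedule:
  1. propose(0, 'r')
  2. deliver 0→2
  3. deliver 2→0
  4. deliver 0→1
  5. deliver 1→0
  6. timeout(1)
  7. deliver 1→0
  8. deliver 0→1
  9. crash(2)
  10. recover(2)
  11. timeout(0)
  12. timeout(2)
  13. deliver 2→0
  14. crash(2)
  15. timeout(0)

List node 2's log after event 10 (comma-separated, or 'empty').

after 1 — propose(0,'r'): ·
after 2 — deliver 0→2: n2:back/v0/[r]
after 3 — deliver 2→0: n0:prim/v0/[r]
after 4 — deliver 0→1: n1:back/v0/[r]
after 5 — deliver 1→0: ·
after 6 — timeout(1): n1:prim/v1/[r]
after 7 — deliver 1→0: n0:back/v1/[r]
after 8 — deliver 0→1: ·
after 9 — crash(2): n2:✗back/v0/[r]
after 10 — recover(2): n2:back/v0/[r]

r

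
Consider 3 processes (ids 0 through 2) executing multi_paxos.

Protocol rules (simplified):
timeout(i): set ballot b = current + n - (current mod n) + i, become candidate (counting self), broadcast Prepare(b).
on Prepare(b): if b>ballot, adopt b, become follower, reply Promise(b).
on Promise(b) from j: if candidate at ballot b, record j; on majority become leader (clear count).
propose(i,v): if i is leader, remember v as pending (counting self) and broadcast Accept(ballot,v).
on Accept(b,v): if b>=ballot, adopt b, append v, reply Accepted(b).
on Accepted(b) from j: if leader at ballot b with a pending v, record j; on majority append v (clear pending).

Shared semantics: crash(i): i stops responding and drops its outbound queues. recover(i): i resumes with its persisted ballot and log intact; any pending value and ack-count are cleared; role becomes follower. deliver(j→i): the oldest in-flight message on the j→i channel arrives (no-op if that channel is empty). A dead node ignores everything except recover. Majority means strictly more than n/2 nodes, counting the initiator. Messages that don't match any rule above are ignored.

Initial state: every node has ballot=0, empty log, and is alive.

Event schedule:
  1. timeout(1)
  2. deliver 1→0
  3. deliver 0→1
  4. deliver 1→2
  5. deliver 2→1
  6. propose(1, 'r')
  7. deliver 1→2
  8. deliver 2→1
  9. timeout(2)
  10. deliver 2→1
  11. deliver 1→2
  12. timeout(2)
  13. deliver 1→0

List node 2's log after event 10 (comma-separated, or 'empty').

[1] timeout(1) → N1(cand b4 [-])
[2] deliver 1→0 → N0(foll b4 [-])
[3] deliver 0→1 → N1(lead b4 [-])
[4] deliver 1→2 → N2(foll b4 [-])
[5] deliver 2→1 → ∅
[6] propose(1,'r') → ∅
[7] deliver 1→2 → N2(foll b4 [r])
[8] deliver 2→1 → N1(lead b4 [r])
[9] timeout(2) → N2(cand b8 [r])
[10] deliver 2→1 → N1(foll b8 [r])

r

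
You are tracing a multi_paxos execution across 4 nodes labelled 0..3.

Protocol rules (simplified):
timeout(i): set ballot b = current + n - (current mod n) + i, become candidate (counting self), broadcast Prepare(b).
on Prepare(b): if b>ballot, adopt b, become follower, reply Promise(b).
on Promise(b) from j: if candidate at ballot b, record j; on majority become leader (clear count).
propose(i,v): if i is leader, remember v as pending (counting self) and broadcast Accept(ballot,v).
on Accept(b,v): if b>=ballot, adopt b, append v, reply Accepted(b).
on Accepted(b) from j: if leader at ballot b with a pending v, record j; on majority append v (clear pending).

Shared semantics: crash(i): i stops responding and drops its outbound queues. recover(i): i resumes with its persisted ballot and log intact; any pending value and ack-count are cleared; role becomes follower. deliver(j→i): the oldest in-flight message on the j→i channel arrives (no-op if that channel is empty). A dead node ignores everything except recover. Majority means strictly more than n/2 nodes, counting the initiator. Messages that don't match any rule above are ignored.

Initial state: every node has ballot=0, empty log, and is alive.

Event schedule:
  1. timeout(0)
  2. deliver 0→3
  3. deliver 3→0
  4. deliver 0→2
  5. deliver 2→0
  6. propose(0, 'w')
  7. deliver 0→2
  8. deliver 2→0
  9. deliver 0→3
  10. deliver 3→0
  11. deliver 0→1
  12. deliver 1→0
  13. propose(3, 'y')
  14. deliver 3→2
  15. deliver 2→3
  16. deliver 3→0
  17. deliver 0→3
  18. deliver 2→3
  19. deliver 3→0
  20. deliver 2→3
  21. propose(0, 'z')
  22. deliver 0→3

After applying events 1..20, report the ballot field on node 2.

[1] timeout(0) → N0(cand b4 [-])
[2] deliver 0→3 → N3(foll b4 [-])
[3] deliver 3→0 → ∅
[4] deliver 0→2 → N2(foll b4 [-])
[5] deliver 2→0 → N0(lead b4 [-])
[6] propose(0,'w') → ∅
[7] deliver 0→2 → N2(foll b4 [w])
[8] deliver 2→0 → ∅
[9] deliver 0→3 → N3(foll b4 [w])
[10] deliver 3→0 → N0(lead b4 [w])
[11] deliver 0→1 → N1(foll b4 [-])
[12] deliver 1→0 → ∅
[13] propose(3,'y') → ∅
[14] deliver 3→2 → ∅
[15] deliver 2→3 → ∅
[16] deliver 3→0 → ∅
[17] deliver 0→3 → ∅
[18] deliver 2→3 → ∅
[19] deliver 3→0 → ∅
[20] deliver 2→3 → ∅

4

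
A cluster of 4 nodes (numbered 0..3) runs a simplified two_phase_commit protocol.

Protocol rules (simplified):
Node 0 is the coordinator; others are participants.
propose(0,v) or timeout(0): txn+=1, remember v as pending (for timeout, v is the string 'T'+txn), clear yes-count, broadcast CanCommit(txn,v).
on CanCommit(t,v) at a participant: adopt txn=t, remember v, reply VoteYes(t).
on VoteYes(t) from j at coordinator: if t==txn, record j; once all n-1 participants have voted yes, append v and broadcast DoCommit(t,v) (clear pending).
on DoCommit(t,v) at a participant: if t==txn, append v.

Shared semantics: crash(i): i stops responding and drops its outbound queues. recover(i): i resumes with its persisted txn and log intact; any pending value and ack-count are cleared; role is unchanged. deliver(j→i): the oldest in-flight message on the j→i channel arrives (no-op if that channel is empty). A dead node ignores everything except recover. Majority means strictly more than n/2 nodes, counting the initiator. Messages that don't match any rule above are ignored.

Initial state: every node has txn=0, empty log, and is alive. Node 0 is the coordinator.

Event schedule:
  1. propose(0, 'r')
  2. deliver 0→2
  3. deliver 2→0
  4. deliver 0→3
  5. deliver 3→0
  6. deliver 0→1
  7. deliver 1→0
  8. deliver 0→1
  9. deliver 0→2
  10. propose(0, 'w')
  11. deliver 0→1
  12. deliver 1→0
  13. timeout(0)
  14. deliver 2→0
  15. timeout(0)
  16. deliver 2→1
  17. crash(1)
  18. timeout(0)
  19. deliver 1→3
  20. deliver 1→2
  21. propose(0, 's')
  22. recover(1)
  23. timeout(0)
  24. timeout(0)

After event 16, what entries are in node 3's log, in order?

empty

step 1 propose(0,'r'): 0={coor,t=1,log=-}
step 2 deliver 0→2: 2={part,t=1,log=-}
step 3 deliver 2→0: —
step 4 deliver 0→3: 3={part,t=1,log=-}
step 5 deliver 3→0: —
step 6 deliver 0→1: 1={part,t=1,log=-}
step 7 deliver 1→0: 0={coor,t=1,log=r}
step 8 deliver 0→1: 1={part,t=1,log=r}
step 9 deliver 0→2: 2={part,t=1,log=r}
step 10 propose(0,'w'): 0={coor,t=2,log=r}
step 11 deliver 0→1: 1={part,t=2,log=r}
step 12 deliver 1→0: —
step 13 timeout(0): 0={coor,t=3,log=r}
step 14 deliver 2→0: —
step 15 timeout(0): 0={coor,t=4,log=r}
step 16 deliver 2→1: —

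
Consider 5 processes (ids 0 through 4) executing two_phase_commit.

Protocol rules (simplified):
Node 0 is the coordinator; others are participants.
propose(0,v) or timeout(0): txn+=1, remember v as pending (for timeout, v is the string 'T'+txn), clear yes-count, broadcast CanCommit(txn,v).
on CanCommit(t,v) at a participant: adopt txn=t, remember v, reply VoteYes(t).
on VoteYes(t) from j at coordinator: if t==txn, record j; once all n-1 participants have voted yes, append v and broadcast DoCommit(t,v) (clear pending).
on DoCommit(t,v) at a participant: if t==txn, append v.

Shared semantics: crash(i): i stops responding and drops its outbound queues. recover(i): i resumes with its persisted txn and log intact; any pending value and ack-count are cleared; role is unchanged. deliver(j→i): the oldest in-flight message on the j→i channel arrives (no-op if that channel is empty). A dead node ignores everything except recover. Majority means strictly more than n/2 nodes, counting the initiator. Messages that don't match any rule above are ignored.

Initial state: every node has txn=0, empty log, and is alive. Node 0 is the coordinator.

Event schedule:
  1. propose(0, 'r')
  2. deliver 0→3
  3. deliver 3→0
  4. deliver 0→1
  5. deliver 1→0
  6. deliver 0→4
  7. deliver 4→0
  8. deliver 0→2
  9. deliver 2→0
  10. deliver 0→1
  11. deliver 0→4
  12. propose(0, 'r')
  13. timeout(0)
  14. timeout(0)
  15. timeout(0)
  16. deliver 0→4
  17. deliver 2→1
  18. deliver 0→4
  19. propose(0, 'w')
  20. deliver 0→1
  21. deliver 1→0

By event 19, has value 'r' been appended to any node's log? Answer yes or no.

yes

e1 propose(0,'r'): 0[coor,t=1,-]
e2 deliver 0→3: 3[part,t=1,-]
e3 deliver 3→0: ·
e4 deliver 0→1: 1[part,t=1,-]
e5 deliver 1→0: ·
e6 deliver 0→4: 4[part,t=1,-]
e7 deliver 4→0: ·
e8 deliver 0→2: 2[part,t=1,-]
e9 deliver 2→0: 0[coor,t=1,r]
e10 deliver 0→1: 1[part,t=1,r]
e11 deliver 0→4: 4[part,t=1,r]
e12 propose(0,'r'): 0[coor,t=2,r]
e13 timeout(0): 0[coor,t=3,r]
e14 timeout(0): 0[coor,t=4,r]
e15 timeout(0): 0[coor,t=5,r]
e16 deliver 0→4: 4[part,t=2,r]
e17 deliver 2→1: ·
e18 deliver 0→4: 4[part,t=3,r]
e19 propose(0,'w'): 0[coor,t=6,r]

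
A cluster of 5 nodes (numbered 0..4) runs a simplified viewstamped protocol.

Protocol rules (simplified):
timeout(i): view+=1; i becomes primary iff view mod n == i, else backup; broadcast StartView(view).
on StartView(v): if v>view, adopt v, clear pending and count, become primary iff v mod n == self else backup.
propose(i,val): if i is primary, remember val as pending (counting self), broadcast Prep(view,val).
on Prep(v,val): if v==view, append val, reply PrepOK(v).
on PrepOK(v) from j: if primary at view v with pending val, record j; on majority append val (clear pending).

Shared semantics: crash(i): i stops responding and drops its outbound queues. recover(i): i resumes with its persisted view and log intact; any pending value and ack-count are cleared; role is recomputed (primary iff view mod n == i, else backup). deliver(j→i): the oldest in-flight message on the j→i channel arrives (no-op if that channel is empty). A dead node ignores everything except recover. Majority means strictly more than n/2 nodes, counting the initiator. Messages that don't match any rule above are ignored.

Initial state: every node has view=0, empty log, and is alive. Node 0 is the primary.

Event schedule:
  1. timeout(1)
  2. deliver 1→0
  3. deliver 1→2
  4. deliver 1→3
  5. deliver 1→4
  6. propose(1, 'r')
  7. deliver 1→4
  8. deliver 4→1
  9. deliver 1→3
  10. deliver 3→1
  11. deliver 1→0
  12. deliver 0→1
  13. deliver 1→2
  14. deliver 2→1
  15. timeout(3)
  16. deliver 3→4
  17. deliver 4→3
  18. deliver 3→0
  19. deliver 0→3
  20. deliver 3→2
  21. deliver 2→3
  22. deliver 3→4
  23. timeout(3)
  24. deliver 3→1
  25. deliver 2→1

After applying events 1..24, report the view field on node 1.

1. timeout(1):  <1:prim v1 ->
2. deliver 1→0:  <0:back v1 ->
3. deliver 1→2:  <2:back v1 ->
4. deliver 1→3:  <3:back v1 ->
5. deliver 1→4:  <4:back v1 ->
6. propose(1,'r'):  nop
7. deliver 1→4:  <4:back v1 r>
8. deliver 4→1:  nop
9. deliver 1→3:  <3:back v1 r>
10. deliver 3→1:  <1:prim v1 r>
11. deliver 1→0:  <0:back v1 r>
12. deliver 0→1:  nop
13. deliver 1→2:  <2:back v1 r>
14. deliver 2→1:  nop
15. timeout(3):  <3:back v2 r>
16. deliver 3→4:  <4:back v2 r>
17. deliver 4→3:  nop
18. deliver 3→0:  <0:back v2 r>
19. deliver 0→3:  nop
20. deliver 3→2:  <2:prim v2 r>
21. deliver 2→3:  nop
22. deliver 3→4:  nop
23. timeout(3):  <3:prim v3 r>
24. deliver 3→1:  <1:back v2 r>

2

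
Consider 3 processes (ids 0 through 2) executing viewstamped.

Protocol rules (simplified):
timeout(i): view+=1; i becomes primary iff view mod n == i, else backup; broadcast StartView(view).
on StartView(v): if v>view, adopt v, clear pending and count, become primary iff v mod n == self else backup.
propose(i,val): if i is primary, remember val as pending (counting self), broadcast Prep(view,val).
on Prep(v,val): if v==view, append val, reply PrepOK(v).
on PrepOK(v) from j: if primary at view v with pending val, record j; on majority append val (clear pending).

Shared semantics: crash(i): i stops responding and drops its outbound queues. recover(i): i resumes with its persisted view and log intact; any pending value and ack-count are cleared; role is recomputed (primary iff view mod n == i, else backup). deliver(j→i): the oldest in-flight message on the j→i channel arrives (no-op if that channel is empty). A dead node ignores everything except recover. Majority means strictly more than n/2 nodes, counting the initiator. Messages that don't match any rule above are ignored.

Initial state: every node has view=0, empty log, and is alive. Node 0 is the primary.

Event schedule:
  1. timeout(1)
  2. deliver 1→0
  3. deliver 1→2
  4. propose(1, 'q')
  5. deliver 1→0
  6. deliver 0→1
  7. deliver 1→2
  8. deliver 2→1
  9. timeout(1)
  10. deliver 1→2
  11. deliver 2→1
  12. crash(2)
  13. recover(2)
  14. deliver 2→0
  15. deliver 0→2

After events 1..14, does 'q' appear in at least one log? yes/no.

yes

[1] timeout(1) → N1(prim v1 [-])
[2] deliver 1→0 → N0(back v1 [-])
[3] deliver 1→2 → N2(back v1 [-])
[4] propose(1,'q') → ∅
[5] deliver 1→0 → N0(back v1 [q])
[6] deliver 0→1 → N1(prim v1 [q])
[7] deliver 1→2 → N2(back v1 [q])
[8] deliver 2→1 → ∅
[9] timeout(1) → N1(back v2 [q])
[10] deliver 1→2 → N2(prim v2 [q])
[11] deliver 2→1 → ∅
[12] crash(2) → N2(✗prim v2 [q])
[13] recover(2) → N2(prim v2 [q])
[14] deliver 2→0 → ∅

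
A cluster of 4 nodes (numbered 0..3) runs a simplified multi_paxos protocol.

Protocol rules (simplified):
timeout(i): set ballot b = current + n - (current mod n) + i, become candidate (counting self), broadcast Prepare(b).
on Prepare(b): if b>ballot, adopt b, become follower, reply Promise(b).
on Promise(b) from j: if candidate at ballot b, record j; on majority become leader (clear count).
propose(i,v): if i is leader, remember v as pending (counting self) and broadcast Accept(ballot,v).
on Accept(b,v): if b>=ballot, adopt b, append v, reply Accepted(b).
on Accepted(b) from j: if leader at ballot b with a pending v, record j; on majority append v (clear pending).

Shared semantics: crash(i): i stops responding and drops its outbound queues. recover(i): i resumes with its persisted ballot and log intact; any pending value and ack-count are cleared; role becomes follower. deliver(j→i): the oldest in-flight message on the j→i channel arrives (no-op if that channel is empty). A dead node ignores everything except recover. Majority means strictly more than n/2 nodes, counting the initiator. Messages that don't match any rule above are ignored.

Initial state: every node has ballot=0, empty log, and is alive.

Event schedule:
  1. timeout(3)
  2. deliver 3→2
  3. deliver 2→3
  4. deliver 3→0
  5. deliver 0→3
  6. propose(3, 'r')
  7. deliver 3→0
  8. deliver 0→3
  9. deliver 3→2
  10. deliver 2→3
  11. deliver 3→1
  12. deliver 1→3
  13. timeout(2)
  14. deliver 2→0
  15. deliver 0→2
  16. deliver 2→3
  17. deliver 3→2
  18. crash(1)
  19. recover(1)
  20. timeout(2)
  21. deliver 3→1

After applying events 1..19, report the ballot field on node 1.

[1] timeout(3) → N3(cand b7 [-])
[2] deliver 3→2 → N2(foll b7 [-])
[3] deliver 2→3 → ∅
[4] deliver 3→0 → N0(foll b7 [-])
[5] deliver 0→3 → N3(lead b7 [-])
[6] propose(3,'r') → ∅
[7] deliver 3→0 → N0(foll b7 [r])
[8] deliver 0→3 → ∅
[9] deliver 3→2 → N2(foll b7 [r])
[10] deliver 2→3 → N3(lead b7 [r])
[11] deliver 3→1 → N1(foll b7 [-])
[12] deliver 1→3 → ∅
[13] timeout(2) → N2(cand b10 [r])
[14] deliver 2→0 → N0(foll b10 [r])
[15] deliver 0→2 → ∅
[16] deliver 2→3 → N3(foll b10 [r])
[17] deliver 3→2 → N2(lead b10 [r])
[18] crash(1) → N1(✗foll b7 [-])
[19] recover(1) → N1(foll b7 [-])

7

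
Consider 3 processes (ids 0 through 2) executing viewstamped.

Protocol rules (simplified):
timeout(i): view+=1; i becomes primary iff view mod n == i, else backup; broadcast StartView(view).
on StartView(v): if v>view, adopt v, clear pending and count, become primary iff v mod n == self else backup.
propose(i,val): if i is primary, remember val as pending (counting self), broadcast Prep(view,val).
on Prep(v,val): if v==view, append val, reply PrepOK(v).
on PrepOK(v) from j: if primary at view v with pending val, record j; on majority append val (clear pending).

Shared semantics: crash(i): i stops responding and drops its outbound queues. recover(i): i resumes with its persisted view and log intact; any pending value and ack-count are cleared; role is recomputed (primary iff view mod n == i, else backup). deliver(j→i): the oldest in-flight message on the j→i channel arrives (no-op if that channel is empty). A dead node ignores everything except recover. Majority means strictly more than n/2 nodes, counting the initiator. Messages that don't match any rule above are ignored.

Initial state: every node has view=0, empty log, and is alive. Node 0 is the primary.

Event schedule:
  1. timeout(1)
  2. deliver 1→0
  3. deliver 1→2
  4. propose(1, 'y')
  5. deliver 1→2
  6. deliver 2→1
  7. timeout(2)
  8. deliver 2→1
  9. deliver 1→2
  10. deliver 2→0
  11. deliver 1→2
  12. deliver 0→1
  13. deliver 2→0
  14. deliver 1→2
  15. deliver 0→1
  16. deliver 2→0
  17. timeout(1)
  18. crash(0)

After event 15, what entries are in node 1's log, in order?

step 1 timeout(1): 1={prim,v=1,log=-}
step 2 deliver 1→0: 0={back,v=1,log=-}
step 3 deliver 1→2: 2={back,v=1,log=-}
step 4 propose(1,'y'): —
step 5 deliver 1→2: 2={back,v=1,log=y}
step 6 deliver 2→1: 1={prim,v=1,log=y}
step 7 timeout(2): 2={prim,v=2,log=y}
step 8 deliver 2→1: 1={back,v=2,log=y}
step 9 deliver 1→2: —
step 10 deliver 2→0: 0={back,v=2,log=-}
step 11 deliver 1→2: —
step 12 deliver 0→1: —
step 13 deliver 2→0: —
step 14 deliver 1→2: —
step 15 deliver 0→1: —

y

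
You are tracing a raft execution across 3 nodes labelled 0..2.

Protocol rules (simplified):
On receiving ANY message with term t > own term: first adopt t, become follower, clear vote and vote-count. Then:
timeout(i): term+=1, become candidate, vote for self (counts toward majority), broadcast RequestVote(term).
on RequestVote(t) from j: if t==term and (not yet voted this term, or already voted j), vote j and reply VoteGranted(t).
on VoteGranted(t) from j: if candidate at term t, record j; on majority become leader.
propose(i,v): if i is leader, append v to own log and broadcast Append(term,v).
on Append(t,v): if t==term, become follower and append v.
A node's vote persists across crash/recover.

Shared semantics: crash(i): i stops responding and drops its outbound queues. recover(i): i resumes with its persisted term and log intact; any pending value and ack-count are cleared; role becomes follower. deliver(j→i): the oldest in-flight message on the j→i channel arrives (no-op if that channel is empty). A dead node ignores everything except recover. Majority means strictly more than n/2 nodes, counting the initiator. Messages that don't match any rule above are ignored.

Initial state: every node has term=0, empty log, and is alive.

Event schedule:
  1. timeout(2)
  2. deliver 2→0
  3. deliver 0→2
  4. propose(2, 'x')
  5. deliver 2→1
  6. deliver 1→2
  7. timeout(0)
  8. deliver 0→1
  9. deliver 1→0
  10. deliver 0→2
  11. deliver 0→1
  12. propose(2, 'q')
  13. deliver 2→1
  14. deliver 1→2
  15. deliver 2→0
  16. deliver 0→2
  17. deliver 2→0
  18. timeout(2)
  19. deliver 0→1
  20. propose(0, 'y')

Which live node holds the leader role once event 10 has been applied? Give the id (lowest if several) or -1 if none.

0

after 1 — timeout(2): n2:cand/t1/[-]
after 2 — deliver 2→0: n0:foll/t1/[-]
after 3 — deliver 0→2: n2:lead/t1/[-]
after 4 — propose(2,'x'): n2:lead/t1/[x]
after 5 — deliver 2→1: n1:foll/t1/[-]
after 6 — deliver 1→2: ·
after 7 — timeout(0): n0:cand/t2/[-]
after 8 — deliver 0→1: n1:foll/t2/[-]
after 9 — deliver 1→0: n0:lead/t2/[-]
after 10 — deliver 0→2: n2:foll/t2/[x]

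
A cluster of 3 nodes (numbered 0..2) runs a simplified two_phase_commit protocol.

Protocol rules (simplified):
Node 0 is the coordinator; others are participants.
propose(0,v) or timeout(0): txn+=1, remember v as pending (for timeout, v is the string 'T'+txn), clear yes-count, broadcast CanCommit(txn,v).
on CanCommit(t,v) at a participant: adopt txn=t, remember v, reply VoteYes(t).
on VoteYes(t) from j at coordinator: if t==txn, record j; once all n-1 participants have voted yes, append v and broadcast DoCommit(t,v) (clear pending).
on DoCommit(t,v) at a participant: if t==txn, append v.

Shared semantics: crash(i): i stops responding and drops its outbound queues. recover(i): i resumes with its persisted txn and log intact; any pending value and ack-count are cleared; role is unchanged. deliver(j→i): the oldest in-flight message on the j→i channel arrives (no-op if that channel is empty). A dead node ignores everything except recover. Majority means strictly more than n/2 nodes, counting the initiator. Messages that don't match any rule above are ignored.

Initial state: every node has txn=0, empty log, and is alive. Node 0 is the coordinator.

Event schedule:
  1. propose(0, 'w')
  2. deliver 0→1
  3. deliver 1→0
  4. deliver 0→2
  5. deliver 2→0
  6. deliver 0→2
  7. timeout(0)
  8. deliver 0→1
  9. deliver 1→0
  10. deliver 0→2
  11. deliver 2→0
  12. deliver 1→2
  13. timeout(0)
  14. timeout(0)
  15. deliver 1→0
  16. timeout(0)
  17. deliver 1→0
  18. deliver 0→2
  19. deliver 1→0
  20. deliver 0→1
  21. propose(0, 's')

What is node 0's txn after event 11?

[1] propose(0,'w') → N0(coor t1 [-])
[2] deliver 0→1 → N1(part t1 [-])
[3] deliver 1→0 → ∅
[4] deliver 0→2 → N2(part t1 [-])
[5] deliver 2→0 → N0(coor t1 [w])
[6] deliver 0→2 → N2(part t1 [w])
[7] timeout(0) → N0(coor t2 [w])
[8] deliver 0→1 → N1(part t1 [w])
[9] deliver 1→0 → ∅
[10] deliver 0→2 → N2(part t2 [w])
[11] deliver 2→0 → ∅

2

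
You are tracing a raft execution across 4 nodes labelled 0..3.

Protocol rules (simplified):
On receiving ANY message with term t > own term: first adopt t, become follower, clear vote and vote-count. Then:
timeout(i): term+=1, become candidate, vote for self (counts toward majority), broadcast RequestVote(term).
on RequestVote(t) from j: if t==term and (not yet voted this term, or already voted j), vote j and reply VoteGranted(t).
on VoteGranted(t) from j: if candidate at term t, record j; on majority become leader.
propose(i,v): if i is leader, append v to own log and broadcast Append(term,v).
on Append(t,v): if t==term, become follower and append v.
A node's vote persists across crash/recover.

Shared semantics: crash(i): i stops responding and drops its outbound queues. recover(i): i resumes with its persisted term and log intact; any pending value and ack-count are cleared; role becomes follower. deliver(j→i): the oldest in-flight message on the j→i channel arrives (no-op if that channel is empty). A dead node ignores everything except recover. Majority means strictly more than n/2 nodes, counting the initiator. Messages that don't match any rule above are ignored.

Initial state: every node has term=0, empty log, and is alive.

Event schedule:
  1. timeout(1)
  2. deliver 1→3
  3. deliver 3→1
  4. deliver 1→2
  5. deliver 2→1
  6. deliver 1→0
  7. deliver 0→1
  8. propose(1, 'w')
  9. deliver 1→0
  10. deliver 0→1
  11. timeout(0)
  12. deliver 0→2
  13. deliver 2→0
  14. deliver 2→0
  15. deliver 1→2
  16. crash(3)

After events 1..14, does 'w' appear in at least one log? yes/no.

e1 timeout(1): 1[cand,t=1,-]
e2 deliver 1→3: 3[foll,t=1,-]
e3 deliver 3→1: ·
e4 deliver 1→2: 2[foll,t=1,-]
e5 deliver 2→1: 1[lead,t=1,-]
e6 deliver 1→0: 0[foll,t=1,-]
e7 deliver 0→1: ·
e8 propose(1,'w'): 1[lead,t=1,w]
e9 deliver 1→0: 0[foll,t=1,w]
e10 deliver 0→1: ·
e11 timeout(0): 0[cand,t=2,w]
e12 deliver 0→2: 2[foll,t=2,-]
e13 deliver 2→0: ·
e14 deliver 2→0: ·

yes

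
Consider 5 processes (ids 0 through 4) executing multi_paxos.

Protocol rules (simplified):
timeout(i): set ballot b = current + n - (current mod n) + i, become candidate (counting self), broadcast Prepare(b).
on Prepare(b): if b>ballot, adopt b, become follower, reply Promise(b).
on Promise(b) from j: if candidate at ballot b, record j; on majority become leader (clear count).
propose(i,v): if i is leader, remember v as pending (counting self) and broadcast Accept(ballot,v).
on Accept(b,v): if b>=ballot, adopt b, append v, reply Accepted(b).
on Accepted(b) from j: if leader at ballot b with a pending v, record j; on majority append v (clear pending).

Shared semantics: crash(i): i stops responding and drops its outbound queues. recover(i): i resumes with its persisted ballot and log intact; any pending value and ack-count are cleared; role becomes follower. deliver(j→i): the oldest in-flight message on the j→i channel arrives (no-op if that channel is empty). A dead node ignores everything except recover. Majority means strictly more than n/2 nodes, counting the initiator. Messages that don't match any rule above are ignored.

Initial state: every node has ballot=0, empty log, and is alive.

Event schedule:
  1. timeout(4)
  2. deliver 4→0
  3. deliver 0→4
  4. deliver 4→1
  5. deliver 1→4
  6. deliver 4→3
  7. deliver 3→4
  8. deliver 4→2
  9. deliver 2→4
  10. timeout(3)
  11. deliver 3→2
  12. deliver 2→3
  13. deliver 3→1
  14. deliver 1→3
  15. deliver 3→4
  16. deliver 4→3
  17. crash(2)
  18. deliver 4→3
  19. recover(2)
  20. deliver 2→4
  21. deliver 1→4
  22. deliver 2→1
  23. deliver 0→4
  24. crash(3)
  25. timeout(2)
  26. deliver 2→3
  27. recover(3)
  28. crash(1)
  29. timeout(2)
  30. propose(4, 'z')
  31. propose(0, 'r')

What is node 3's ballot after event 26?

after 1 — timeout(4): n4:cand/b9/[-]
after 2 — deliver 4→0: n0:foll/b9/[-]
after 3 — deliver 0→4: ·
after 4 — deliver 4→1: n1:foll/b9/[-]
after 5 — deliver 1→4: n4:lead/b9/[-]
after 6 — deliver 4→3: n3:foll/b9/[-]
after 7 — deliver 3→4: ·
after 8 — deliver 4→2: n2:foll/b9/[-]
after 9 — deliver 2→4: ·
after 10 — timeout(3): n3:cand/b13/[-]
after 11 — deliver 3→2: n2:foll/b13/[-]
after 12 — deliver 2→3: ·
after 13 — deliver 3→1: n1:foll/b13/[-]
after 14 — deliver 1→3: n3:lead/b13/[-]
after 15 — deliver 3→4: n4:foll/b13/[-]
after 16 — deliver 4→3: ·
after 17 — crash(2): n2:✗foll/b13/[-]
after 18 — deliver 4→3: ·
after 19 — recover(2): n2:foll/b13/[-]
after 20 — deliver 2→4: ·
after 21 — deliver 1→4: ·
after 22 — deliver 2→1: ·
after 23 — deliver 0→4: ·
after 24 — crash(3): n3:✗lead/b13/[-]
after 25 — timeout(2): n2:cand/b17/[-]
after 26 — deliver 2→3: ·

13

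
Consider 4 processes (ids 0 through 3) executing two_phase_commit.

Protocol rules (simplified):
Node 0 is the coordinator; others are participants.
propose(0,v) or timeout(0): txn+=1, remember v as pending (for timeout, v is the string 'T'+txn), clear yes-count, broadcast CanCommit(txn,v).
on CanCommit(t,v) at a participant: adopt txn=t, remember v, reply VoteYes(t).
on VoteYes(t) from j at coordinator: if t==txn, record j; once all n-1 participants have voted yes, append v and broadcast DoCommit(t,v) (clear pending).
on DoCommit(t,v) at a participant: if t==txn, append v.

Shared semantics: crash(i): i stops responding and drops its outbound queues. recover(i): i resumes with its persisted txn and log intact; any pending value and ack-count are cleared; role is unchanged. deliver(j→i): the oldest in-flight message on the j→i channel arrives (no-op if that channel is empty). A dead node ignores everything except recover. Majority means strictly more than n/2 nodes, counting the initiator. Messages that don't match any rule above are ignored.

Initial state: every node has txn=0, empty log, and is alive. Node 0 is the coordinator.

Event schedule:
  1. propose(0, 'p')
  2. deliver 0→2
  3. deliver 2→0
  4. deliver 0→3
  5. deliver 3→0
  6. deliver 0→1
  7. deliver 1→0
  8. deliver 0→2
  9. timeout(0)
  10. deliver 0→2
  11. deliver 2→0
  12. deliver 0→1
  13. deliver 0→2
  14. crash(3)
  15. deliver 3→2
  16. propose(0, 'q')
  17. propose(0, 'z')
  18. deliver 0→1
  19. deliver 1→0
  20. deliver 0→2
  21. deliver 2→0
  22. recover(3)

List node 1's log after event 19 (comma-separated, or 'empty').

e1 propose(0,'p'): 0[coor,t=1,-]
e2 deliver 0→2: 2[part,t=1,-]
e3 deliver 2→0: ·
e4 deliver 0→3: 3[part,t=1,-]
e5 deliver 3→0: ·
e6 deliver 0→1: 1[part,t=1,-]
e7 deliver 1→0: 0[coor,t=1,p]
e8 deliver 0→2: 2[part,t=1,p]
e9 timeout(0): 0[coor,t=2,p]
e10 deliver 0→2: 2[part,t=2,p]
e11 deliver 2→0: ·
e12 deliver 0→1: 1[part,t=1,p]
e13 deliver 0→2: ·
e14 crash(3): 3[✗part,t=1,-]
e15 deliver 3→2: ·
e16 propose(0,'q'): 0[coor,t=3,p]
e17 propose(0,'z'): 0[coor,t=4,p]
e18 deliver 0→1: 1[part,t=2,p]
e19 deliver 1→0: ·

p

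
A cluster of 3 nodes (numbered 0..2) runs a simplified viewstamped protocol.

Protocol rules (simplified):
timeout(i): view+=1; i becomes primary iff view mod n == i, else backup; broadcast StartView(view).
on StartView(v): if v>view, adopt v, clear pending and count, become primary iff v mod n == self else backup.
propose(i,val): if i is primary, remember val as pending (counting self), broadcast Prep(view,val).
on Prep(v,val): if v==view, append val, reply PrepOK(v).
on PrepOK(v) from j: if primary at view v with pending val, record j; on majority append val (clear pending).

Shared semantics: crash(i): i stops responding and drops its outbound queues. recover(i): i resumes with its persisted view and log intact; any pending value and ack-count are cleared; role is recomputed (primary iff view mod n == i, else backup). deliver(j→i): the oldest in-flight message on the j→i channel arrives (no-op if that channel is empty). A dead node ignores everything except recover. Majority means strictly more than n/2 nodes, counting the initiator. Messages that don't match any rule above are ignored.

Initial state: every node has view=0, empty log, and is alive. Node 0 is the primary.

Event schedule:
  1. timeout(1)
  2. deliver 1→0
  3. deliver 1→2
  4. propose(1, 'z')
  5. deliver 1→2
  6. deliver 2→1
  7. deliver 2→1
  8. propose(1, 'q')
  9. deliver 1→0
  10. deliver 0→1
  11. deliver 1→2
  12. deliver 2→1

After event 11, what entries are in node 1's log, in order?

after 1 — timeout(1): n1:prim/v1/[-]
after 2 — deliver 1→0: n0:back/v1/[-]
after 3 — deliver 1→2: n2:back/v1/[-]
after 4 — propose(1,'z'): ·
after 5 — deliver 1→2: n2:back/v1/[z]
after 6 — deliver 2→1: n1:prim/v1/[z]
after 7 — deliver 2→1: ·
after 8 — propose(1,'q'): ·
after 9 — deliver 1→0: n0:back/v1/[z]
after 10 — deliver 0→1: n1:prim/v1/[z,q]
after 11 — deliver 1→2: n2:back/v1/[z,q]

z,q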